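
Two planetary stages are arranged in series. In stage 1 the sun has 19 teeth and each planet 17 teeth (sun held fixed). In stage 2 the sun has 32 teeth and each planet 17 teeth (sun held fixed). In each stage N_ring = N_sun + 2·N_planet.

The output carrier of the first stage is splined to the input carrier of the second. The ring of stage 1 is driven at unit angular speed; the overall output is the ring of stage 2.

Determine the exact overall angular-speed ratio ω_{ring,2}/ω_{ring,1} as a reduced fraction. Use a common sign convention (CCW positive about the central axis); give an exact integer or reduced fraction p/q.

Stage 1: N_ring = 19 + 2·17 = 53
Stage 1: 19(ω_s−ω_c) = −53(ω_r−ω_c),  ω_s=0, ω_r=1
Stage 1: 19(0−ω_c) = −53(1−ω_c)  ⇒  72ω_c = 53  ⇒  ω_c = 53/72
  ⇒ ω_c¹/ω_r¹ = 53/72
Stage 2: N_ring = 32 + 2·17 = 66
Stage 2: 32(ω_s−ω_c) = −66(ω_r−ω_c),  ω_s=0, ω_c=1
Stage 2: ω_r = 1 − (32/66)(0−1) = 49/33
  ⇒ ω_r²/ω_c² = 49/33
Coupling ω_c² = ω_c¹ ⇒ overall = 53/72 × 49/33 = 2597/2376

2597/2376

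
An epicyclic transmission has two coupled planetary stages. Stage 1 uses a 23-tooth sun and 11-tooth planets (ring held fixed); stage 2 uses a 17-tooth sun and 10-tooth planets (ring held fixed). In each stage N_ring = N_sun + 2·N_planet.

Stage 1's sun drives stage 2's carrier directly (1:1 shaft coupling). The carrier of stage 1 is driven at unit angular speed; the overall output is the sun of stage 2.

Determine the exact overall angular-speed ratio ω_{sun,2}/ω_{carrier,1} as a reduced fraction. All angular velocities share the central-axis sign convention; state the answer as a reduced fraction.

Stage 1: N_ring = 23 + 2·11 = 45
Stage 1: 23(ω_s−ω_c) = −45(ω_r−ω_c),  ω_r=0, ω_c=1
Stage 1: ω_s = 1 − (45/23)(0−1) = 68/23
  ⇒ ω_s¹/ω_c¹ = 68/23
Stage 2: N_ring = 17 + 2·10 = 37
Stage 2: 17(ω_s−ω_c) = −37(ω_r−ω_c),  ω_r=0, ω_c=1
Stage 2: ω_s = 1 − (37/17)(0−1) = 54/17
  ⇒ ω_s²/ω_c² = 54/17
Coupling ω_c² = ω_s¹ ⇒ overall = 68/23 × 54/17 = 216/23

216/23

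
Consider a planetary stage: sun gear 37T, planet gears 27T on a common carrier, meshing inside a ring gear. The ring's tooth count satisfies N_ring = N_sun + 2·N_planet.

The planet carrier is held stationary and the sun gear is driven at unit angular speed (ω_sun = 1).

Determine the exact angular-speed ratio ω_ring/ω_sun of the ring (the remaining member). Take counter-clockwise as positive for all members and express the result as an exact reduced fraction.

-37/91

N_ring = 37 + 2·27 = 91
37(ω_s−ω_c) = −91(ω_r−ω_c),  ω_c=0, ω_s=1
ω_r = 0 − (37/91)(1−0) = -37/91
ω_r/ω_s = -37/91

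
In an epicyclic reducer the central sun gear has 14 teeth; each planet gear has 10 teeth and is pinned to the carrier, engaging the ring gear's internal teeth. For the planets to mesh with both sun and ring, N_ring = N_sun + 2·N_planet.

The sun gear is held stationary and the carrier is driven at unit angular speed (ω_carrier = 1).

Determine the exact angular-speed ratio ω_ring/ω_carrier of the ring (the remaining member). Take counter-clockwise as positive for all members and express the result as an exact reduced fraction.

N_ring = 14 + 2·10 = 34
14(ω_s−ω_c) = −34(ω_r−ω_c),  ω_s=0, ω_c=1
ω_r = 1 − (14/34)(0−1) = 24/17
ω_r/ω_c = 24/17

24/17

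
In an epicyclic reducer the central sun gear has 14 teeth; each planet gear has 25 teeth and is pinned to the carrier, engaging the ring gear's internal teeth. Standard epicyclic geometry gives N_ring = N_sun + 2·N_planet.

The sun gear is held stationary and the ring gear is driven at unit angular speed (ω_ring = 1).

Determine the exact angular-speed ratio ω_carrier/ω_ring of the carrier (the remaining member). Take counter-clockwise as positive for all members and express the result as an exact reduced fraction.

32/39

N_ring = 14 + 2·25 = 64
14(ω_s−ω_c) = −64(ω_r−ω_c),  ω_s=0, ω_r=1
14(0−ω_c) = −64(1−ω_c)  ⇒  78ω_c = 64  ⇒  ω_c = 32/39
ω_c/ω_r = 32/39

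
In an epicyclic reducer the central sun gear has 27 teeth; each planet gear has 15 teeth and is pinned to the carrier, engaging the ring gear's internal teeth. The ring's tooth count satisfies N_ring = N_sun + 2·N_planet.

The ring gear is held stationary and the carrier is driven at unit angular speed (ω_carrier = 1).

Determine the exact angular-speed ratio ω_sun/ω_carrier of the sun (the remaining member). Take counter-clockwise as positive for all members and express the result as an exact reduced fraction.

N_ring = 27 + 2·15 = 57
27(ω_s−ω_c) = −57(ω_r−ω_c),  ω_r=0, ω_c=1
ω_s = 1 − (57/27)(0−1) = 28/9
ω_s/ω_c = 28/9

28/9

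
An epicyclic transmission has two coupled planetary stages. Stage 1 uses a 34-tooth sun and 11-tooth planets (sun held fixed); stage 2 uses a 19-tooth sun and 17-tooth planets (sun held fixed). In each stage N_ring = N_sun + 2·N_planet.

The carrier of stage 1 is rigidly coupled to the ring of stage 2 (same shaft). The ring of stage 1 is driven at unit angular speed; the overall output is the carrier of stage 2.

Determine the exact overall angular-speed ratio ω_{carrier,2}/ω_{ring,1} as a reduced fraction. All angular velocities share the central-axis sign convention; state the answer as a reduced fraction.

371/810

Stage 1: N_ring = 34 + 2·11 = 56
Stage 1: 34(ω_s−ω_c) = −56(ω_r−ω_c),  ω_s=0, ω_r=1
Stage 1: 34(0−ω_c) = −56(1−ω_c)  ⇒  90ω_c = 56  ⇒  ω_c = 28/45
  ⇒ ω_c¹/ω_r¹ = 28/45
Stage 2: N_ring = 19 + 2·17 = 53
Stage 2: 19(ω_s−ω_c) = −53(ω_r−ω_c),  ω_s=0, ω_r=1
Stage 2: 19(0−ω_c) = −53(1−ω_c)  ⇒  72ω_c = 53  ⇒  ω_c = 53/72
  ⇒ ω_c²/ω_r² = 53/72
Coupling ω_r² = ω_c¹ ⇒ overall = 28/45 × 53/72 = 371/810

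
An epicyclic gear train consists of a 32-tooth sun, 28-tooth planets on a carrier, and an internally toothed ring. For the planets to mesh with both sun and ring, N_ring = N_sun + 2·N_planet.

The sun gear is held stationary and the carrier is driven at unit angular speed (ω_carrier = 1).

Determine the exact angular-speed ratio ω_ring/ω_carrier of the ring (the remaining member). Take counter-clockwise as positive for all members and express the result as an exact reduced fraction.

15/11

N_ring = 32 + 2·28 = 88
32(ω_s−ω_c) = −88(ω_r−ω_c),  ω_s=0, ω_c=1
ω_r = 1 − (32/88)(0−1) = 15/11
ω_r/ω_c = 15/11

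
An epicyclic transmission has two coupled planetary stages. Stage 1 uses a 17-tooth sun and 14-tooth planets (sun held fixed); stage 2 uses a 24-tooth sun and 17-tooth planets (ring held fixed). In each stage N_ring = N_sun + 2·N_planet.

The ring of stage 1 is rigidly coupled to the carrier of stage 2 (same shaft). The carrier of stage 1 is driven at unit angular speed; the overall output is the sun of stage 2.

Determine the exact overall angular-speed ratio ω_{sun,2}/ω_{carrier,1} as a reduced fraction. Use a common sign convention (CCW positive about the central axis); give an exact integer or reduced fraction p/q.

1271/270

Stage 1: N_ring = 17 + 2·14 = 45
Stage 1: 17(ω_s−ω_c) = −45(ω_r−ω_c),  ω_s=0, ω_c=1
Stage 1: ω_r = 1 − (17/45)(0−1) = 62/45
  ⇒ ω_r¹/ω_c¹ = 62/45
Stage 2: N_ring = 24 + 2·17 = 58
Stage 2: 24(ω_s−ω_c) = −58(ω_r−ω_c),  ω_r=0, ω_c=1
Stage 2: ω_s = 1 − (58/24)(0−1) = 41/12
  ⇒ ω_s²/ω_c² = 41/12
Coupling ω_c² = ω_r¹ ⇒ overall = 62/45 × 41/12 = 1271/270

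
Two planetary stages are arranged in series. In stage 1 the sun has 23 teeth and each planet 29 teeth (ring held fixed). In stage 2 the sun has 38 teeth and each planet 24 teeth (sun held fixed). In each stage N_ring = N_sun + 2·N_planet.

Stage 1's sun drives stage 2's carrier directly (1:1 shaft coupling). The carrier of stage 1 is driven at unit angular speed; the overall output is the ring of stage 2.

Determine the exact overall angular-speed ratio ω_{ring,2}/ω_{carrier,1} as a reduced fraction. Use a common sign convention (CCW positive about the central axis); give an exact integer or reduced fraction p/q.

Stage 1: N_ring = 23 + 2·29 = 81
Stage 1: 23(ω_s−ω_c) = −81(ω_r−ω_c),  ω_r=0, ω_c=1
Stage 1: ω_s = 1 − (81/23)(0−1) = 104/23
  ⇒ ω_s¹/ω_c¹ = 104/23
Stage 2: N_ring = 38 + 2·24 = 86
Stage 2: 38(ω_s−ω_c) = −86(ω_r−ω_c),  ω_s=0, ω_c=1
Stage 2: ω_r = 1 − (38/86)(0−1) = 62/43
  ⇒ ω_r²/ω_c² = 62/43
Coupling ω_c² = ω_s¹ ⇒ overall = 104/23 × 62/43 = 6448/989

6448/989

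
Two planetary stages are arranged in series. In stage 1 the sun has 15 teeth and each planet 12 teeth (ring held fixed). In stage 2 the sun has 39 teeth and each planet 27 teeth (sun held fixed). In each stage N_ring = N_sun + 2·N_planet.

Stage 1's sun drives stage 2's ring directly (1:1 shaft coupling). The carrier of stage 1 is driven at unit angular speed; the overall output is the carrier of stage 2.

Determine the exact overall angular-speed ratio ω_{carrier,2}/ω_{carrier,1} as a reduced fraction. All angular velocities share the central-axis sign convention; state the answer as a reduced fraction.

279/110

Stage 1: N_ring = 15 + 2·12 = 39
Stage 1: 15(ω_s−ω_c) = −39(ω_r−ω_c),  ω_r=0, ω_c=1
Stage 1: ω_s = 1 − (39/15)(0−1) = 18/5
  ⇒ ω_s¹/ω_c¹ = 18/5
Stage 2: N_ring = 39 + 2·27 = 93
Stage 2: 39(ω_s−ω_c) = −93(ω_r−ω_c),  ω_s=0, ω_r=1
Stage 2: 39(0−ω_c) = −93(1−ω_c)  ⇒  132ω_c = 93  ⇒  ω_c = 31/44
  ⇒ ω_c²/ω_r² = 31/44
Coupling ω_r² = ω_s¹ ⇒ overall = 18/5 × 31/44 = 279/110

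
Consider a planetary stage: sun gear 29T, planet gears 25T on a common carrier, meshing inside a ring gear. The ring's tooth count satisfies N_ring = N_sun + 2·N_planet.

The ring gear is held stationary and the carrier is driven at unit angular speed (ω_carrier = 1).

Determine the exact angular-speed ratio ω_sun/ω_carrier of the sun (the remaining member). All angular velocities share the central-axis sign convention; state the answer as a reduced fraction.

N_ring = 29 + 2·25 = 79
29(ω_s−ω_c) = −79(ω_r−ω_c),  ω_r=0, ω_c=1
ω_s = 1 − (79/29)(0−1) = 108/29
ω_s/ω_c = 108/29

108/29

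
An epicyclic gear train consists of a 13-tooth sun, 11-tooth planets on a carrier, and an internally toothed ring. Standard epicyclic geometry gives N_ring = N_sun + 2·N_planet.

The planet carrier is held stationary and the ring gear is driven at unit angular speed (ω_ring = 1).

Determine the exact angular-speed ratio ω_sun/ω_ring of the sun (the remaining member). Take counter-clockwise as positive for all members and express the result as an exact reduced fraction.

-35/13

N_ring = 13 + 2·11 = 35
13(ω_s−ω_c) = −35(ω_r−ω_c),  ω_c=0, ω_r=1
ω_s = 0 − (35/13)(1−0) = -35/13
ω_s/ω_r = -35/13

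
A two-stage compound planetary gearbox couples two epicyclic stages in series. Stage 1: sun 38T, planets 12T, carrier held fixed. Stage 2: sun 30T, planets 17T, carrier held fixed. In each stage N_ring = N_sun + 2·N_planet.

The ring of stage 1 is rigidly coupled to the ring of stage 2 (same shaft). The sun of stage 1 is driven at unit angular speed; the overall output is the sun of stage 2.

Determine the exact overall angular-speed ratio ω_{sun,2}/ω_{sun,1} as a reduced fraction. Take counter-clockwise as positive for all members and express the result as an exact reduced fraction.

608/465

Stage 1: N_ring = 38 + 2·12 = 62
Stage 1: 38(ω_s−ω_c) = −62(ω_r−ω_c),  ω_c=0, ω_s=1
Stage 1: ω_r = 0 − (38/62)(1−0) = -19/31
  ⇒ ω_r¹/ω_s¹ = -19/31
Stage 2: N_ring = 30 + 2·17 = 64
Stage 2: 30(ω_s−ω_c) = −64(ω_r−ω_c),  ω_c=0, ω_r=1
Stage 2: ω_s = 0 − (64/30)(1−0) = -32/15
  ⇒ ω_s²/ω_r² = -32/15
Coupling ω_r² = ω_r¹ ⇒ overall = -19/31 × -32/15 = 608/465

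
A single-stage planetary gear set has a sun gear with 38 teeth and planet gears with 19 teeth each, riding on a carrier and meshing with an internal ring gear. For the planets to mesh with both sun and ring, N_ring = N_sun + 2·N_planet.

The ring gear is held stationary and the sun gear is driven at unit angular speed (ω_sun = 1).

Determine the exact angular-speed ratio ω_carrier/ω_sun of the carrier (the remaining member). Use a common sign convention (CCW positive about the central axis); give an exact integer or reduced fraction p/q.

1/3

N_ring = 38 + 2·19 = 76
38(ω_s−ω_c) = −76(ω_r−ω_c),  ω_r=0, ω_s=1
38(1−ω_c) = −76(0−ω_c)  ⇒  114ω_c = 38  ⇒  ω_c = 1/3
ω_c/ω_s = 1/3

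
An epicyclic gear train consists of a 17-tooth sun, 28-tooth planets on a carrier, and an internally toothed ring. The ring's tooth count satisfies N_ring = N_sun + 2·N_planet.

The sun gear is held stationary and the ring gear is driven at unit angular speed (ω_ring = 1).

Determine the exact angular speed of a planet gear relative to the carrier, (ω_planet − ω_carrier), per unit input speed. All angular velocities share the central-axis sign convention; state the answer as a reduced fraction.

1241/2520

N_ring = 17 + 2·28 = 73
17(ω_s−ω_c) = −73(ω_r−ω_c),  ω_s=0, ω_r=1
17(0−ω_c) = −73(1−ω_c)  ⇒  90ω_c = 73  ⇒  ω_c = 73/90
sun–planet: 17·(0−73/90) = −28·(ω_p−ω_c)  ⇒  ω_p−ω_c = −(17/28)·(-73/90) = 1241/2520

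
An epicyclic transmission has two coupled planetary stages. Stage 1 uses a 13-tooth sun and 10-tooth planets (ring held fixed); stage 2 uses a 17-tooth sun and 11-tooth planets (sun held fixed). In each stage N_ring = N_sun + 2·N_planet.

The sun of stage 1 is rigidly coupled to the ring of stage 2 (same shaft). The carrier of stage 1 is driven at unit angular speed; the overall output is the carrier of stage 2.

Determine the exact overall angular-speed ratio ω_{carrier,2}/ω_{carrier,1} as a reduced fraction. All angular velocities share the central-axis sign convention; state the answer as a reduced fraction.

Stage 1: N_ring = 13 + 2·10 = 33
Stage 1: 13(ω_s−ω_c) = −33(ω_r−ω_c),  ω_r=0, ω_c=1
Stage 1: ω_s = 1 − (33/13)(0−1) = 46/13
  ⇒ ω_s¹/ω_c¹ = 46/13
Stage 2: N_ring = 17 + 2·11 = 39
Stage 2: 17(ω_s−ω_c) = −39(ω_r−ω_c),  ω_s=0, ω_r=1
Stage 2: 17(0−ω_c) = −39(1−ω_c)  ⇒  56ω_c = 39  ⇒  ω_c = 39/56
  ⇒ ω_c²/ω_r² = 39/56
Coupling ω_r² = ω_s¹ ⇒ overall = 46/13 × 39/56 = 69/28

69/28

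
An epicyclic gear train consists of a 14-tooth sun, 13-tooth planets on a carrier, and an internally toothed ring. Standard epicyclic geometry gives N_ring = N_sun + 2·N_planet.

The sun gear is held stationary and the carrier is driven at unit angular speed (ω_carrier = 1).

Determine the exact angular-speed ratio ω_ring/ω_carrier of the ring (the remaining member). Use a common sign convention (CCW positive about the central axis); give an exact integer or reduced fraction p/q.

N_ring = 14 + 2·13 = 40
14(ω_s−ω_c) = −40(ω_r−ω_c),  ω_s=0, ω_c=1
ω_r = 1 − (14/40)(0−1) = 27/20
ω_r/ω_c = 27/20

27/20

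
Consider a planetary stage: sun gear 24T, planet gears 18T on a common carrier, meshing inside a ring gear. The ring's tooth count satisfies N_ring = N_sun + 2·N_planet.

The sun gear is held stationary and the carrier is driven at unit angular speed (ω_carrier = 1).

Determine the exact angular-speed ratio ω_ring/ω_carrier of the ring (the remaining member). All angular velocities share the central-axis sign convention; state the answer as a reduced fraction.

N_ring = 24 + 2·18 = 60
24(ω_s−ω_c) = −60(ω_r−ω_c),  ω_s=0, ω_c=1
ω_r = 1 − (24/60)(0−1) = 7/5
ω_r/ω_c = 7/5

7/5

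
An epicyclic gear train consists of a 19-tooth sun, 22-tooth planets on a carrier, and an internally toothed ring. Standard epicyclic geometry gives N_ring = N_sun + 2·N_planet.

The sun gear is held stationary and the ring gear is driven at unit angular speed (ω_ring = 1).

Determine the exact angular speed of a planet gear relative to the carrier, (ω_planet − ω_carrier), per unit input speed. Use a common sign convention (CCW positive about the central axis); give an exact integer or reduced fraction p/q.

1197/1804

N_ring = 19 + 2·22 = 63
19(ω_s−ω_c) = −63(ω_r−ω_c),  ω_s=0, ω_r=1
19(0−ω_c) = −63(1−ω_c)  ⇒  82ω_c = 63  ⇒  ω_c = 63/82
sun–planet: 19·(0−63/82) = −22·(ω_p−ω_c)  ⇒  ω_p−ω_c = −(19/22)·(-63/82) = 1197/1804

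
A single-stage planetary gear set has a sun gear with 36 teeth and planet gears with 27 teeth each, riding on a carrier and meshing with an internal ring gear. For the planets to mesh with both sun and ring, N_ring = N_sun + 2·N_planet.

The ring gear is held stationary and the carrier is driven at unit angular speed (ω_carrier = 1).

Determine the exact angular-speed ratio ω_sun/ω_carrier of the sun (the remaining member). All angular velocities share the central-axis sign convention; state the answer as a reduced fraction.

7/2

N_ring = 36 + 2·27 = 90
36(ω_s−ω_c) = −90(ω_r−ω_c),  ω_r=0, ω_c=1
ω_s = 1 − (90/36)(0−1) = 7/2
ω_s/ω_c = 7/2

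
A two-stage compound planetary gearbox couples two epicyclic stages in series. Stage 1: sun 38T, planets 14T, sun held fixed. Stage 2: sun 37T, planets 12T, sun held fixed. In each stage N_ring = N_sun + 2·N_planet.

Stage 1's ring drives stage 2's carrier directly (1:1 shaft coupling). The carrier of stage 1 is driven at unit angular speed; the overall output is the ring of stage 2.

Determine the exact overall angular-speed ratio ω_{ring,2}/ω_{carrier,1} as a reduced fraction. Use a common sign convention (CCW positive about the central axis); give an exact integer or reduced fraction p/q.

5096/2013

Stage 1: N_ring = 38 + 2·14 = 66
Stage 1: 38(ω_s−ω_c) = −66(ω_r−ω_c),  ω_s=0, ω_c=1
Stage 1: ω_r = 1 − (38/66)(0−1) = 52/33
  ⇒ ω_r¹/ω_c¹ = 52/33
Stage 2: N_ring = 37 + 2·12 = 61
Stage 2: 37(ω_s−ω_c) = −61(ω_r−ω_c),  ω_s=0, ω_c=1
Stage 2: ω_r = 1 − (37/61)(0−1) = 98/61
  ⇒ ω_r²/ω_c² = 98/61
Coupling ω_c² = ω_r¹ ⇒ overall = 52/33 × 98/61 = 5096/2013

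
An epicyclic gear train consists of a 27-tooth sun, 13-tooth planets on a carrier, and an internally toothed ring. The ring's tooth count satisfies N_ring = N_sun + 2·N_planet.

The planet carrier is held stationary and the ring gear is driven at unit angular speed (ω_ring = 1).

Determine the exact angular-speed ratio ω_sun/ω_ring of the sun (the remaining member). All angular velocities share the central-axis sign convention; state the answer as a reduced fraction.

-53/27

N_ring = 27 + 2·13 = 53
27(ω_s−ω_c) = −53(ω_r−ω_c),  ω_c=0, ω_r=1
ω_s = 0 − (53/27)(1−0) = -53/27
ω_s/ω_r = -53/27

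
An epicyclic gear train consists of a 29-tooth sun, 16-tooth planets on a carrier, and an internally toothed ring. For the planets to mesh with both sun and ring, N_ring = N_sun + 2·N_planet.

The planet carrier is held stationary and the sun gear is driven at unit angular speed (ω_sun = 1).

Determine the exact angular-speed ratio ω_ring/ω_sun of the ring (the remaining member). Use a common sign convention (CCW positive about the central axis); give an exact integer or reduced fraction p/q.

-29/61

N_ring = 29 + 2·16 = 61
29(ω_s−ω_c) = −61(ω_r−ω_c),  ω_c=0, ω_s=1
ω_r = 0 − (29/61)(1−0) = -29/61
ω_r/ω_s = -29/61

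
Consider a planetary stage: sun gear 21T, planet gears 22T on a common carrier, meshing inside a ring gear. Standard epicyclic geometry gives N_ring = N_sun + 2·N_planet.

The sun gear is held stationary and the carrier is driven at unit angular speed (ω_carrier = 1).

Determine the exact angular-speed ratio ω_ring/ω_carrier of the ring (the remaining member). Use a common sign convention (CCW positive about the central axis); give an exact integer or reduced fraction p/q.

N_ring = 21 + 2·22 = 65
21(ω_s−ω_c) = −65(ω_r−ω_c),  ω_s=0, ω_c=1
ω_r = 1 − (21/65)(0−1) = 86/65
ω_r/ω_c = 86/65

86/65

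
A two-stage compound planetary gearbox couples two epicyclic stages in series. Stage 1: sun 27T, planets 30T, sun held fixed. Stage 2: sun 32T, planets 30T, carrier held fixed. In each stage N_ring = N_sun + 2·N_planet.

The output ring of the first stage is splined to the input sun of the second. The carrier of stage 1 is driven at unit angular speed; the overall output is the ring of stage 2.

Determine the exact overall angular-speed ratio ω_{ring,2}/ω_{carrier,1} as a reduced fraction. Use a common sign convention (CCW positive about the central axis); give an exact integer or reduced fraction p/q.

Stage 1: N_ring = 27 + 2·30 = 87
Stage 1: 27(ω_s−ω_c) = −87(ω_r−ω_c),  ω_s=0, ω_c=1
Stage 1: ω_r = 1 − (27/87)(0−1) = 38/29
  ⇒ ω_r¹/ω_c¹ = 38/29
Stage 2: N_ring = 32 + 2·30 = 92
Stage 2: 32(ω_s−ω_c) = −92(ω_r−ω_c),  ω_c=0, ω_s=1
Stage 2: ω_r = 0 − (32/92)(1−0) = -8/23
  ⇒ ω_r²/ω_s² = -8/23
Coupling ω_s² = ω_r¹ ⇒ overall = 38/29 × -8/23 = -304/667

-304/667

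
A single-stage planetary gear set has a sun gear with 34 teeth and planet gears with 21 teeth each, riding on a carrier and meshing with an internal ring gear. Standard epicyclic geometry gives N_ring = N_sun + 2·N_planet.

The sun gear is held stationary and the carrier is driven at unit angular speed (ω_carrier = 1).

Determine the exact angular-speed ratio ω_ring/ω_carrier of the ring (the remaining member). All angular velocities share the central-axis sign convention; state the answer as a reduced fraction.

55/38

N_ring = 34 + 2·21 = 76
34(ω_s−ω_c) = −76(ω_r−ω_c),  ω_s=0, ω_c=1
ω_r = 1 − (34/76)(0−1) = 55/38
ω_r/ω_c = 55/38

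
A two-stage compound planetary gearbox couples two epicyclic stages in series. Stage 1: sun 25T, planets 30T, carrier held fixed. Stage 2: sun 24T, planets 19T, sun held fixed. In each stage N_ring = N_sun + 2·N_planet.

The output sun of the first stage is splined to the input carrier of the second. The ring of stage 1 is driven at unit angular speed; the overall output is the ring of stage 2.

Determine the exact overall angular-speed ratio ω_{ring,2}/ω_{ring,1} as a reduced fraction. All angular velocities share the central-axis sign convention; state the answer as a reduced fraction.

Stage 1: N_ring = 25 + 2·30 = 85
Stage 1: 25(ω_s−ω_c) = −85(ω_r−ω_c),  ω_c=0, ω_r=1
Stage 1: ω_s = 0 − (85/25)(1−0) = -17/5
  ⇒ ω_s¹/ω_r¹ = -17/5
Stage 2: N_ring = 24 + 2·19 = 62
Stage 2: 24(ω_s−ω_c) = −62(ω_r−ω_c),  ω_s=0, ω_c=1
Stage 2: ω_r = 1 − (24/62)(0−1) = 43/31
  ⇒ ω_r²/ω_c² = 43/31
Coupling ω_c² = ω_s¹ ⇒ overall = -17/5 × 43/31 = -731/155

-731/155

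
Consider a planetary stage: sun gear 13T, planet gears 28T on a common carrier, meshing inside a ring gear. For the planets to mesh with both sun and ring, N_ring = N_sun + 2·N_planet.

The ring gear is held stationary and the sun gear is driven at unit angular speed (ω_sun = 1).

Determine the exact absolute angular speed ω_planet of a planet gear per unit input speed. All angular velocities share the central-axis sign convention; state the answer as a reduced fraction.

-13/56

N_ring = 13 + 2·28 = 69
13(ω_s−ω_c) = −69(ω_r−ω_c),  ω_r=0, ω_s=1
13(1−ω_c) = −69(0−ω_c)  ⇒  82ω_c = 13  ⇒  ω_c = 13/82
sun–planet: 13·(1−13/82) = −28·(ω_p−ω_c)  ⇒  ω_p−ω_c = −(13/28)·(69/82) = -897/2296
ω_p = 13/82 − 897/2296 = -13/56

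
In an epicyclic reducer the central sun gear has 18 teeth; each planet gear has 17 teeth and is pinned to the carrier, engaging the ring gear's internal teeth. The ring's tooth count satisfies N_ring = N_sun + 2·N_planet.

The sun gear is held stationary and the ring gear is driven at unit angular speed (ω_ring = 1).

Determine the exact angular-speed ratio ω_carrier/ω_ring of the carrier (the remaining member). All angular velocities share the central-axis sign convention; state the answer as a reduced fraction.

26/35

N_ring = 18 + 2·17 = 52
18(ω_s−ω_c) = −52(ω_r−ω_c),  ω_s=0, ω_r=1
18(0−ω_c) = −52(1−ω_c)  ⇒  70ω_c = 52  ⇒  ω_c = 26/35
ω_c/ω_r = 26/35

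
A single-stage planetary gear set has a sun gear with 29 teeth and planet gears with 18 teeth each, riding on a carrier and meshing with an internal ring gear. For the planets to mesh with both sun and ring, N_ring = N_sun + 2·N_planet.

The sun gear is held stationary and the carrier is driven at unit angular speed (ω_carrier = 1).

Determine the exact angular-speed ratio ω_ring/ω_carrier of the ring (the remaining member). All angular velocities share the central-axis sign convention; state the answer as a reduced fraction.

94/65

N_ring = 29 + 2·18 = 65
29(ω_s−ω_c) = −65(ω_r−ω_c),  ω_s=0, ω_c=1
ω_r = 1 − (29/65)(0−1) = 94/65
ω_r/ω_c = 94/65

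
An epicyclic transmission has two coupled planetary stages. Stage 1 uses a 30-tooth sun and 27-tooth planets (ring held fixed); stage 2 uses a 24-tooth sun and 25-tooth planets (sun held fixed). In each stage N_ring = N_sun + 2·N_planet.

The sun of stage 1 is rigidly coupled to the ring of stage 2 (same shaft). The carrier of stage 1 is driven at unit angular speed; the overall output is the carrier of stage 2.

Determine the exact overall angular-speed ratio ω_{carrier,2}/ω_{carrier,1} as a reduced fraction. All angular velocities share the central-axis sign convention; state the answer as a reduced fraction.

Stage 1: N_ring = 30 + 2·27 = 84
Stage 1: 30(ω_s−ω_c) = −84(ω_r−ω_c),  ω_r=0, ω_c=1
Stage 1: ω_s = 1 − (84/30)(0−1) = 19/5
  ⇒ ω_s¹/ω_c¹ = 19/5
Stage 2: N_ring = 24 + 2·25 = 74
Stage 2: 24(ω_s−ω_c) = −74(ω_r−ω_c),  ω_s=0, ω_r=1
Stage 2: 24(0−ω_c) = −74(1−ω_c)  ⇒  98ω_c = 74  ⇒  ω_c = 37/49
  ⇒ ω_c²/ω_r² = 37/49
Coupling ω_r² = ω_s¹ ⇒ overall = 19/5 × 37/49 = 703/245

703/245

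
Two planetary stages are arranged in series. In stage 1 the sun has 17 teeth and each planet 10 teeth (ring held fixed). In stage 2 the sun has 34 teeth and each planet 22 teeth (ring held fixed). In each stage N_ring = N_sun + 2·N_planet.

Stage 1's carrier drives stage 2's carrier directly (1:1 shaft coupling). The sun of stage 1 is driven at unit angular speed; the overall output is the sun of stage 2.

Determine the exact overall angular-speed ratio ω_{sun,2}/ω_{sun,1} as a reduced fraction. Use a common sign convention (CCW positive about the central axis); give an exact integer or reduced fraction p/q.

28/27

Stage 1: N_ring = 17 + 2·10 = 37
Stage 1: 17(ω_s−ω_c) = −37(ω_r−ω_c),  ω_r=0, ω_s=1
Stage 1: 17(1−ω_c) = −37(0−ω_c)  ⇒  54ω_c = 17  ⇒  ω_c = 17/54
  ⇒ ω_c¹/ω_s¹ = 17/54
Stage 2: N_ring = 34 + 2·22 = 78
Stage 2: 34(ω_s−ω_c) = −78(ω_r−ω_c),  ω_r=0, ω_c=1
Stage 2: ω_s = 1 − (78/34)(0−1) = 56/17
  ⇒ ω_s²/ω_c² = 56/17
Coupling ω_c² = ω_c¹ ⇒ overall = 17/54 × 56/17 = 28/27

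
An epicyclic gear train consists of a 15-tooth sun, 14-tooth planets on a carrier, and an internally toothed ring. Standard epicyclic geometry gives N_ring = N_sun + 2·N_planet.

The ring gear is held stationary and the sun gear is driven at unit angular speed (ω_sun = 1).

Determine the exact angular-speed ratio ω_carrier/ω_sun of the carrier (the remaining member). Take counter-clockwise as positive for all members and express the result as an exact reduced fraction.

15/58

N_ring = 15 + 2·14 = 43
15(ω_s−ω_c) = −43(ω_r−ω_c),  ω_r=0, ω_s=1
15(1−ω_c) = −43(0−ω_c)  ⇒  58ω_c = 15  ⇒  ω_c = 15/58
ω_c/ω_s = 15/58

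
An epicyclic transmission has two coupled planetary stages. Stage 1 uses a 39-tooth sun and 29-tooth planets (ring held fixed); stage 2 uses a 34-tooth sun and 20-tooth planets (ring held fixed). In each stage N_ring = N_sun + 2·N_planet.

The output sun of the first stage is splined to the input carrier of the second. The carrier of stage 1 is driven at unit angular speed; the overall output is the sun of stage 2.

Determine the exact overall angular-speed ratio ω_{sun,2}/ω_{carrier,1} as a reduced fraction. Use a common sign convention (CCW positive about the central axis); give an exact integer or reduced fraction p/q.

144/13

Stage 1: N_ring = 39 + 2·29 = 97
Stage 1: 39(ω_s−ω_c) = −97(ω_r−ω_c),  ω_r=0, ω_c=1
Stage 1: ω_s = 1 − (97/39)(0−1) = 136/39
  ⇒ ω_s¹/ω_c¹ = 136/39
Stage 2: N_ring = 34 + 2·20 = 74
Stage 2: 34(ω_s−ω_c) = −74(ω_r−ω_c),  ω_r=0, ω_c=1
Stage 2: ω_s = 1 − (74/34)(0−1) = 54/17
  ⇒ ω_s²/ω_c² = 54/17
Coupling ω_c² = ω_s¹ ⇒ overall = 136/39 × 54/17 = 144/13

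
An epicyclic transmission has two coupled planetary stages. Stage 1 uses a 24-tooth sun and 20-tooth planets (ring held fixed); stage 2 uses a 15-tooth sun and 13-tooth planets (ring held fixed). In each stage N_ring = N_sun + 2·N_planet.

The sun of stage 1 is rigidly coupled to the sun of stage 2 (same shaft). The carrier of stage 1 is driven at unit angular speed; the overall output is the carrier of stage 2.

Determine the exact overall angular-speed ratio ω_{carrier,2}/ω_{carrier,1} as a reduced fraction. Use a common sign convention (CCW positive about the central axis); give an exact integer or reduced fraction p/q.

55/56

Stage 1: N_ring = 24 + 2·20 = 64
Stage 1: 24(ω_s−ω_c) = −64(ω_r−ω_c),  ω_r=0, ω_c=1
Stage 1: ω_s = 1 − (64/24)(0−1) = 11/3
  ⇒ ω_s¹/ω_c¹ = 11/3
Stage 2: N_ring = 15 + 2·13 = 41
Stage 2: 15(ω_s−ω_c) = −41(ω_r−ω_c),  ω_r=0, ω_s=1
Stage 2: 15(1−ω_c) = −41(0−ω_c)  ⇒  56ω_c = 15  ⇒  ω_c = 15/56
  ⇒ ω_c²/ω_s² = 15/56
Coupling ω_s² = ω_s¹ ⇒ overall = 11/3 × 15/56 = 55/56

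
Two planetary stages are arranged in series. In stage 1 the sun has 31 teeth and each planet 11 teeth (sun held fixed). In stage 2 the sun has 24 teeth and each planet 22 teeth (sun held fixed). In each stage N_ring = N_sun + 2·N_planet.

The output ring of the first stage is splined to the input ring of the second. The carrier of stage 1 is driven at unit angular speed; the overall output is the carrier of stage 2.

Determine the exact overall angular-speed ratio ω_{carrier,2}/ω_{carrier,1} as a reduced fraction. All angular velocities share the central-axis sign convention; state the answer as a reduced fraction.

1428/1219

Stage 1: N_ring = 31 + 2·11 = 53
Stage 1: 31(ω_s−ω_c) = −53(ω_r−ω_c),  ω_s=0, ω_c=1
Stage 1: ω_r = 1 − (31/53)(0−1) = 84/53
  ⇒ ω_r¹/ω_c¹ = 84/53
Stage 2: N_ring = 24 + 2·22 = 68
Stage 2: 24(ω_s−ω_c) = −68(ω_r−ω_c),  ω_s=0, ω_r=1
Stage 2: 24(0−ω_c) = −68(1−ω_c)  ⇒  92ω_c = 68  ⇒  ω_c = 17/23
  ⇒ ω_c²/ω_r² = 17/23
Coupling ω_r² = ω_r¹ ⇒ overall = 84/53 × 17/23 = 1428/1219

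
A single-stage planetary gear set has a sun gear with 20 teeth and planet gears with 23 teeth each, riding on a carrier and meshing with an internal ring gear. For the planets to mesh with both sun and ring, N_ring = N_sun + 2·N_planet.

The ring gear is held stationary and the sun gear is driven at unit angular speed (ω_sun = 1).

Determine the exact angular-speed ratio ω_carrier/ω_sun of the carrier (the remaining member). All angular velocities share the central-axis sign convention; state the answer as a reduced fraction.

10/43

N_ring = 20 + 2·23 = 66
20(ω_s−ω_c) = −66(ω_r−ω_c),  ω_r=0, ω_s=1
20(1−ω_c) = −66(0−ω_c)  ⇒  86ω_c = 20  ⇒  ω_c = 10/43
ω_c/ω_s = 10/43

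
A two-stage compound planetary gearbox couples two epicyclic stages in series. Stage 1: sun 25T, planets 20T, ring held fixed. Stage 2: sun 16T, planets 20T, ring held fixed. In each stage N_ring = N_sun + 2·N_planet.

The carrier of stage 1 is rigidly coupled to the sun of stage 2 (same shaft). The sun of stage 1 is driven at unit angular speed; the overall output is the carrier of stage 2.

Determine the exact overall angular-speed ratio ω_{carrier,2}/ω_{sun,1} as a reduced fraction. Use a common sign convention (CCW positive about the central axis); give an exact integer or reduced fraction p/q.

Stage 1: N_ring = 25 + 2·20 = 65
Stage 1: 25(ω_s−ω_c) = −65(ω_r−ω_c),  ω_r=0, ω_s=1
Stage 1: 25(1−ω_c) = −65(0−ω_c)  ⇒  90ω_c = 25  ⇒  ω_c = 5/18
  ⇒ ω_c¹/ω_s¹ = 5/18
Stage 2: N_ring = 16 + 2·20 = 56
Stage 2: 16(ω_s−ω_c) = −56(ω_r−ω_c),  ω_r=0, ω_s=1
Stage 2: 16(1−ω_c) = −56(0−ω_c)  ⇒  72ω_c = 16  ⇒  ω_c = 2/9
  ⇒ ω_c²/ω_s² = 2/9
Coupling ω_s² = ω_c¹ ⇒ overall = 5/18 × 2/9 = 5/81

5/81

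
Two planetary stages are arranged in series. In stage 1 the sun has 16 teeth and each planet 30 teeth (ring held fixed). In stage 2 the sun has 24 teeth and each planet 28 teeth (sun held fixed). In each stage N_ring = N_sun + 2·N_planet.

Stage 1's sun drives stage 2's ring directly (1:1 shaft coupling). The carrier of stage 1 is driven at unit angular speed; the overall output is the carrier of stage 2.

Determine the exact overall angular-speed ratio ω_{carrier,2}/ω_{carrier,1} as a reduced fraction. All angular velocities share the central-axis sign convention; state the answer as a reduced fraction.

Stage 1: N_ring = 16 + 2·30 = 76
Stage 1: 16(ω_s−ω_c) = −76(ω_r−ω_c),  ω_r=0, ω_c=1
Stage 1: ω_s = 1 − (76/16)(0−1) = 23/4
  ⇒ ω_s¹/ω_c¹ = 23/4
Stage 2: N_ring = 24 + 2·28 = 80
Stage 2: 24(ω_s−ω_c) = −80(ω_r−ω_c),  ω_s=0, ω_r=1
Stage 2: 24(0−ω_c) = −80(1−ω_c)  ⇒  104ω_c = 80  ⇒  ω_c = 10/13
  ⇒ ω_c²/ω_r² = 10/13
Coupling ω_r² = ω_s¹ ⇒ overall = 23/4 × 10/13 = 115/26

115/26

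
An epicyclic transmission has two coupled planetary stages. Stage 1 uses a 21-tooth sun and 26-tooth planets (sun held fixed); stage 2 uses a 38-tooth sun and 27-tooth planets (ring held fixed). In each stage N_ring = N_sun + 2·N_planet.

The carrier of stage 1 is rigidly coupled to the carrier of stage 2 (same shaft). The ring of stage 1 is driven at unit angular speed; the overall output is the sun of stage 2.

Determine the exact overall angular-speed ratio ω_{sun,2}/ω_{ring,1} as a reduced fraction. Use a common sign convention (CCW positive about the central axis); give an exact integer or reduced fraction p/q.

Stage 1: N_ring = 21 + 2·26 = 73
Stage 1: 21(ω_s−ω_c) = −73(ω_r−ω_c),  ω_s=0, ω_r=1
Stage 1: 21(0−ω_c) = −73(1−ω_c)  ⇒  94ω_c = 73  ⇒  ω_c = 73/94
  ⇒ ω_c¹/ω_r¹ = 73/94
Stage 2: N_ring = 38 + 2·27 = 92
Stage 2: 38(ω_s−ω_c) = −92(ω_r−ω_c),  ω_r=0, ω_c=1
Stage 2: ω_s = 1 − (92/38)(0−1) = 65/19
  ⇒ ω_s²/ω_c² = 65/19
Coupling ω_c² = ω_c¹ ⇒ overall = 73/94 × 65/19 = 4745/1786

4745/1786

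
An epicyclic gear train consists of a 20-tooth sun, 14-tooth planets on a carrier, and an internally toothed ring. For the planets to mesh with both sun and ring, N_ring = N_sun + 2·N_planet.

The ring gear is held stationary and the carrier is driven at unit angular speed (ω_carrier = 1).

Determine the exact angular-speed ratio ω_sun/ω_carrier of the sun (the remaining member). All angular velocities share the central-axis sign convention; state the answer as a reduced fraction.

N_ring = 20 + 2·14 = 48
20(ω_s−ω_c) = −48(ω_r−ω_c),  ω_r=0, ω_c=1
ω_s = 1 − (48/20)(0−1) = 17/5
ω_s/ω_c = 17/5

17/5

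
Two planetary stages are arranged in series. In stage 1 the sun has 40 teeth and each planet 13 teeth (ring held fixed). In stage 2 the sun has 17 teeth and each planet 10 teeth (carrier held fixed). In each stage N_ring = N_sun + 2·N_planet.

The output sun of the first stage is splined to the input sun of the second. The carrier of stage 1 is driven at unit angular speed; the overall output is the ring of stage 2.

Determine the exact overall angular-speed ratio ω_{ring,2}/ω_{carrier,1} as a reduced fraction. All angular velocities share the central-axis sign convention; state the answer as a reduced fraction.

-901/740

Stage 1: N_ring = 40 + 2·13 = 66
Stage 1: 40(ω_s−ω_c) = −66(ω_r−ω_c),  ω_r=0, ω_c=1
Stage 1: ω_s = 1 − (66/40)(0−1) = 53/20
  ⇒ ω_s¹/ω_c¹ = 53/20
Stage 2: N_ring = 17 + 2·10 = 37
Stage 2: 17(ω_s−ω_c) = −37(ω_r−ω_c),  ω_c=0, ω_s=1
Stage 2: ω_r = 0 − (17/37)(1−0) = -17/37
  ⇒ ω_r²/ω_s² = -17/37
Coupling ω_s² = ω_s¹ ⇒ overall = 53/20 × -17/37 = -901/740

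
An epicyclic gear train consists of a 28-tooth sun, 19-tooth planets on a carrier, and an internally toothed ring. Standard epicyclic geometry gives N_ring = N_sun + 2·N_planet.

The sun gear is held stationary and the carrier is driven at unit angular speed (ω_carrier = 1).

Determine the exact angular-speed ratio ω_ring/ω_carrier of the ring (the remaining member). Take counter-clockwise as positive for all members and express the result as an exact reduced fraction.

N_ring = 28 + 2·19 = 66
28(ω_s−ω_c) = −66(ω_r−ω_c),  ω_s=0, ω_c=1
ω_r = 1 − (28/66)(0−1) = 47/33
ω_r/ω_c = 47/33

47/33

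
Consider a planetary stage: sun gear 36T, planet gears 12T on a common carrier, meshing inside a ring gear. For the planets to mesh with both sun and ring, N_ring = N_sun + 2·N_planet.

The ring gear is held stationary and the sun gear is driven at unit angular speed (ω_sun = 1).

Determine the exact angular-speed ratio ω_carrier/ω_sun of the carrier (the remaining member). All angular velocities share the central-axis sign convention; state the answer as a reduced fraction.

N_ring = 36 + 2·12 = 60
36(ω_s−ω_c) = −60(ω_r−ω_c),  ω_r=0, ω_s=1
36(1−ω_c) = −60(0−ω_c)  ⇒  96ω_c = 36  ⇒  ω_c = 3/8
ω_c/ω_s = 3/8

3/8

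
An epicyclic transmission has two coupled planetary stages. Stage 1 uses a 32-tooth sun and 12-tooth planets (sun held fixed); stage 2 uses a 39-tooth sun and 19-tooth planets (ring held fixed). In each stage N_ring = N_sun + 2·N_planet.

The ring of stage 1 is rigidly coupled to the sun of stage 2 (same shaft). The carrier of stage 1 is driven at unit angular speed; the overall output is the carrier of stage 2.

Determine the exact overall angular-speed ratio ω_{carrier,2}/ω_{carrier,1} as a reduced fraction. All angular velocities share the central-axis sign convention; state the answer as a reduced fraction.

Stage 1: N_ring = 32 + 2·12 = 56
Stage 1: 32(ω_s−ω_c) = −56(ω_r−ω_c),  ω_s=0, ω_c=1
Stage 1: ω_r = 1 − (32/56)(0−1) = 11/7
  ⇒ ω_r¹/ω_c¹ = 11/7
Stage 2: N_ring = 39 + 2·19 = 77
Stage 2: 39(ω_s−ω_c) = −77(ω_r−ω_c),  ω_r=0, ω_s=1
Stage 2: 39(1−ω_c) = −77(0−ω_c)  ⇒  116ω_c = 39  ⇒  ω_c = 39/116
  ⇒ ω_c²/ω_s² = 39/116
Coupling ω_s² = ω_r¹ ⇒ overall = 11/7 × 39/116 = 429/812

429/812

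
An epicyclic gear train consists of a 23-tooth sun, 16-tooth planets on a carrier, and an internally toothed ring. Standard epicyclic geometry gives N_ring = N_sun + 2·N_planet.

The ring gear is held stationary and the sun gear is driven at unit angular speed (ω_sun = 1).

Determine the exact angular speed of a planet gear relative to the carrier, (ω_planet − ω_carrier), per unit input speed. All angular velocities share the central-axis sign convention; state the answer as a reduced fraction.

-1265/1248

N_ring = 23 + 2·16 = 55
23(ω_s−ω_c) = −55(ω_r−ω_c),  ω_r=0, ω_s=1
23(1−ω_c) = −55(0−ω_c)  ⇒  78ω_c = 23  ⇒  ω_c = 23/78
sun–planet: 23·(1−23/78) = −16·(ω_p−ω_c)  ⇒  ω_p−ω_c = −(23/16)·(55/78) = -1265/1248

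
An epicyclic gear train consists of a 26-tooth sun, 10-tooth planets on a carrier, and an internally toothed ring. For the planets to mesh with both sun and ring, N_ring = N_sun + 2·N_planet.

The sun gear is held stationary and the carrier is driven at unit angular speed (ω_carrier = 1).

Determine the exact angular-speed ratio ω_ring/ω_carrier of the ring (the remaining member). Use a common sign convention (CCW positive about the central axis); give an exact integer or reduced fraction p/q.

36/23

N_ring = 26 + 2·10 = 46
26(ω_s−ω_c) = −46(ω_r−ω_c),  ω_s=0, ω_c=1
ω_r = 1 − (26/46)(0−1) = 36/23
ω_r/ω_c = 36/23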